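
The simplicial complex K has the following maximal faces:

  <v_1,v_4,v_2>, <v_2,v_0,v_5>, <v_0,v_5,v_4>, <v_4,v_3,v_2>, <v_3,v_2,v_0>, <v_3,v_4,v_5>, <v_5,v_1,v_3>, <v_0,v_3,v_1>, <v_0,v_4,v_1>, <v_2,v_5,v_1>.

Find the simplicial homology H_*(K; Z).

Take the total order v_0 < v_1 < v_2 < v_3 < v_4 < v_5 on the vertex set. Then K (dimension 2) consists of the simplices:

  0-simplices (6): [v_0], [v_1], [v_2], [v_3], [v_4], [v_5]
  1-simplices (15): (15 of them)
  2-simplices (10): [v_0,v_1,v_3], [v_0,v_1,v_4], [v_0,v_2,v_3], [v_0,v_2,v_5], [v_0,v_4,v_5], [v_1,v_2,v_4], [v_1,v_2,v_5], [v_1,v_3,v_5], [v_2,v_3,v_4], [v_3,v_4,v_5]

Hence C_0 ≅ Z^6, C_1 ≅ Z^15, C_2 ≅ Z^10.

∂_1: C_1 → C_0 sends each edge [p,q] (with p < q) to q − p. For instance
  ∂[v_0,v_4] = [v_4] − [v_0].
The 6×15 boundary matrix has rank 5 and Smith normal form diag(1,1,1,1,1).

Boundary ∂_2: C_2 → C_1 acts by ∂[p,q,r] = [q,r] − [p,r] + [p,q]. For instance
  ∂[v_0,v_2,v_3] = [v_2,v_3] − [v_0,v_3] + [v_0,v_2],
  ∂[v_0,v_1,v_3] = [v_1,v_3] − [v_0,v_3] + [v_0,v_1].
This gives a 15×10 integer matrix of rank 10; reducing to Smith normal form yields diagonal entries (1,1,1,1,1,1,1,1,1,2).

Reading off H_k = ker ∂_k / im ∂_{k+1}:

  H_0: rank C_0 − rank ∂_1 = 6 − 5 = 1, and the invariant factors of ∂_1 are all 1, so H_0 = Z.
  H_1: rank ker ∂_1 − rank ∂_2 = (15 − 5) − 10 = 0, and ∂_2 has invariant factor 2 > 1, so H_1 = Z/2.
  H_2: rank ker ∂_2 − rank ∂_3 = (10 − 10) − 0 = 0, and there is no ∂_3, so H_2 = 0.

As a check, the Euler characteristic is 6 − 15 + 10 = 1, which agrees with 1 − 0 + 0 = 1.
(K is a triangulation of the real projective plane RP^2.)

H_0 = Z,  H_1 = Z/2,  H_2 = 0.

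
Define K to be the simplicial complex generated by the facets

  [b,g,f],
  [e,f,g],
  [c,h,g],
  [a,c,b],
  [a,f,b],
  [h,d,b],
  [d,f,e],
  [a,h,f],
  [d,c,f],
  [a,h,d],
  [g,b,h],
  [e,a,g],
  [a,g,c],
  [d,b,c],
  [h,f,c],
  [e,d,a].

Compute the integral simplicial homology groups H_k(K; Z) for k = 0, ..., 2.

Take the total order a < b < c < d < e < f < g < h on the vertex set. Then K (dimension 2) consists of the simplices:

  0-simplices (8): a, b, c, d, e, f, g, h
  1-simplices (24): ab, ac, ad, ae, af, ag, ah, bc, bd, bf, bg, bh, cd, cf, cg, ch, de, df, dh, ef, eg, fg, fh, gh
  2-simplices (16): abc, abf, acg, ade, adh, aeg, afh, bcd, bdh, bfg, bgh, cdf, cfh, cgh, def, efg

so the chain groups are C_0 ≅ Z^8, C_1 ≅ Z^24, C_2 ≅ Z^16.

∂_1: C_1 → C_0 sends each edge [p,q] (with p < q) to q − p. For instance
  ∂ae = e − a.
This gives a 8×24 integer matrix of rank 7; reducing to Smith normal form yields diagonal entries (1,1,1,1,1,1,1).

The boundary map ∂_2: C_2 → C_1 acts by ∂[p,q,r] = [q,r] − [p,r] + [p,q]. For instance
  ∂bfg = fg − bg + bf,
  ∂def = ef − df + de.
The 24×16 boundary matrix has rank 15 and Smith normal form diag(1,1,1,1,1,1,1,1,1,1,1,1,1,1,1).

From H_k ≅ ker(∂_k) / im(∂_{k+1}) we obtain:

  H_0: rank C_0 − rank ∂_1 = 8 − 7 = 1, and the invariant factors of ∂_1 are all 1, so H_0 = Z.
  H_1: rank ker ∂_1 − rank ∂_2 = (24 − 7) − 15 = 2, and the invariant factors of ∂_2 are all 1, so H_1 = Z^2.
  H_2: rank ker ∂_2 − rank ∂_3 = (16 − 15) − 0 = 1, and there is no ∂_3, so H_2 = Z.

As a check, the Euler characteristic is 8 − 24 + 16 = 0, which agrees with 1 − 2 + 1 = 0.

H_0 ≅ Z,  H_1 ≅ Z^2,  H_2 ≅ Z.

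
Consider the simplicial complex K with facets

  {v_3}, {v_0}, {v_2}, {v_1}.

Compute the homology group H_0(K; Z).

We work with the vertex ordering v_0 < v_1 < v_2 < v_3. The simplices of K, each written with vertices in increasing order, are:

  0-simplices (4): [v_0], [v_1], [v_2], [v_3]

so the chain groups are C_0 ≅ Z^4.

Reading off H_k = ker ∂_k / im ∂_{k+1}:

  H_0: rank C_0 − rank ∂_1 = 4 − 0 = 4, and there is no ∂_1, so H_0 ≅ Z^4.

(K is a triangulation of a set of 4 points.)

H_0 ≅ Z^4.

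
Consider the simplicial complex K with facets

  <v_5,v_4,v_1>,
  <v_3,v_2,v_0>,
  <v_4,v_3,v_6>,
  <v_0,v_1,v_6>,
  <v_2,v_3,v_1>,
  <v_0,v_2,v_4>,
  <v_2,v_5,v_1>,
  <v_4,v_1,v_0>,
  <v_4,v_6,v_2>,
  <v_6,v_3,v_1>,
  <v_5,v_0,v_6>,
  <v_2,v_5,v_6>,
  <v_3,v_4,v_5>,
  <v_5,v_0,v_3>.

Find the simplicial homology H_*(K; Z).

We work with the vertex ordering v_0 < v_1 < v_2 < v_3 < v_4 < v_5 < v_6. The simplices of K, each written with vertices in increasing order, are:

  0-simplices (7): [v_0], [v_1], [v_2], [v_3], [v_4], [v_5], [v_6]
  1-simplices (21): (21 of them)
  2-simplices (14): (14 of them)

giving chain groups C_0 ≅ Z^7, C_1 ≅ Z^21, C_2 ≅ Z^14.

The boundary map ∂_1: C_1 → C_0 is given by ∂[p,q] = [q] − [p].
The 7×21 boundary matrix has rank 6 and Smith normal form diag(1,1,1,1,1,1).

Boundary ∂_2: C_2 → C_1 maps a triangle to the signed sum of its edges. For instance
  ∂[v_1,v_2,v_3] = [v_2,v_3] − [v_1,v_3] + [v_1,v_2],
  ∂[v_0,v_5,v_6] = [v_5,v_6] − [v_0,v_6] + [v_0,v_5].
The resulting 21×14 matrix has rank 13, and its Smith normal form has invariant factors (1,1,1,1,1,1,1,1,1,1,1,1,1).

Reading off H_k = ker ∂_k / im ∂_{k+1}:

  H_0: rank C_0 − rank ∂_1 = 7 − 6 = 1, and the invariant factors of ∂_1 are all 1, so H_0 = Z.
  H_1: rank ker ∂_1 − rank ∂_2 = (21 − 6) − 13 = 2, and the invariant factors of ∂_2 are all 1, so H_1 = Z^2.
  H_2: rank ker ∂_2 − rank ∂_3 = (14 − 13) − 0 = 1, and there is no ∂_3, so H_2 = Z.

H_0 = Z,  H_1 = Z^2,  H_2 = Z.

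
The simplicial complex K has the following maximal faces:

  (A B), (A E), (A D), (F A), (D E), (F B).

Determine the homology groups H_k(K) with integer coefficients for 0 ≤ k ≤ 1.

Order the vertices as A < B < D < E < F. Listing each simplex with vertices in this order, K has dimension 1 with simplices:

  0-simplices (5): A, B, D, E, F
  1-simplices (6): AB, AD, AE, AF, BF, DE

so the chain groups are C_0 ≅ Z^5, C_1 ≅ Z^6.

The boundary map ∂_1: C_1 → C_0 sends each edge [p,q] (with p < q) to q − p.
The resulting 5×6 matrix has rank 4, and its Smith normal form has invariant factors (1,1,1,1).

Reading off H_k = ker ∂_k / im ∂_{k+1}:

  H_0: rank C_0 − rank ∂_1 = 5 − 4 = 1, and the invariant factors of ∂_1 are all 1, so H_0 ≅ Z.
  H_1: rank ker ∂_1 − rank ∂_2 = (6 − 4) − 0 = 2, and there is no ∂_2, so H_1 ≅ Z^2.

As a check, the Euler characteristic is 5 − 6 = -1, which agrees with 1 − 2 = -1.

H_0 ≅ Z,  H_1 ≅ Z^2.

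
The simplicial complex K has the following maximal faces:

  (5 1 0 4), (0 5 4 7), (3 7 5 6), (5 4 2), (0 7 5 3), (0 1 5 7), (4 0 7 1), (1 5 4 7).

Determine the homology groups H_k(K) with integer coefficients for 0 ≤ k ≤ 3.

H_0 ≅ Z,  H_1 = 0,  H_2 = 0,  H_3 ≅ Z.

Take the total order 0 < 1 < 2 < 3 < 4 < 5 < 6 < 7 on the vertex set. Then K (dimension 3) consists of the simplices:

  0-simplices (8): [0], [1], [2], [3], [4], [5], [6], [7]
  1-simplices (18): [0,1], [0,3], [0,4], [0,5], [0,7], [1,4], [1,5], [1,7], [2,4], [2,5], [3,5], [3,6], [3,7], [4,5], [4,7], [5,6], [5,7], [6,7]
  2-simplices (17): [0,1,4], [0,1,5], [0,1,7], [0,3,5], [0,3,7], [0,4,5], [0,4,7], [0,5,7], [1,4,5], [1,4,7], [1,5,7], [2,4,5], [3,5,6], [3,5,7], [3,6,7], [4,5,7], [5,6,7]
  3-simplices (7): [0,1,4,5], [0,1,4,7], [0,1,5,7], [0,3,5,7], [0,4,5,7], [1,4,5,7], [3,5,6,7]

Hence C_0 ≅ Z^8, C_1 ≅ Z^18, C_2 ≅ Z^17, C_3 ≅ Z^7.

Boundary ∂_1: C_1 → C_0 maps an edge to its endpoints' difference, ∂[p,q] = q − p. For instance
  ∂[3,5] = [5] − [3].
As a 8×18 matrix over Z this has rank 7, with invariant factors (1,1,1,1,1,1,1).

Boundary ∂_2: C_2 → C_1 maps a triangle to the signed sum of its edges. For instance
  ∂[3,5,7] = [5,7] − [3,7] + [3,5],
  ∂[0,1,7] = [1,7] − [0,7] + [0,1].
The resulting 18×17 matrix has rank 11, and its Smith normal form has invariant factors (1,1,1,1,1,1,1,1,1,1,1).

∂_3: C_3 → C_2 sends each 3-simplex σ to the alternating sum Σ_i (−1)^i (σ with its i-th vertex removed). For instance
  ∂[3,5,6,7] = [5,6,7] − [3,6,7] + [3,5,7] − [3,5,6],
  ∂[0,1,4,7] = [1,4,7] − [0,4,7] + [0,1,7] − [0,1,4].
This gives a 17×7 integer matrix of rank 6; reducing to Smith normal form yields diagonal entries (1,1,1,1,1,1).

Now H_k = ker ∂_k / im ∂_{k+1}, so:

  H_0: rank C_0 − rank ∂_1 = 8 − 7 = 1, and the invariant factors of ∂_1 are all 1, so H_0 ≅ Z.
  H_1: rank ker ∂_1 − rank ∂_2 = (18 − 7) − 11 = 0, and the invariant factors of ∂_2 are all 1, so H_1 ≅ 0.
  H_2: rank ker ∂_2 − rank ∂_3 = (17 − 11) − 6 = 0, and the invariant factors of ∂_3 are all 1, so H_2 ≅ 0.
  H_3: rank ker ∂_3 − rank ∂_4 = (7 − 6) − 0 = 1, and there is no ∂_4, so H_3 ≅ Z.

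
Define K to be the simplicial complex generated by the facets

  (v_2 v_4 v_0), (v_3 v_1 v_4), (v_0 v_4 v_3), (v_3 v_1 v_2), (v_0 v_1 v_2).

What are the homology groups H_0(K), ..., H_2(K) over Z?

Fix the vertex order v_0 < v_1 < v_2 < v_3 < v_4 and write every simplex with vertices in increasing order. Then dim K = 2 and the simplices of K are:

  0-simplices (5): [v_0], [v_1], [v_2], [v_3], [v_4]
  1-simplices (10): [v_0,v_1], [v_0,v_2], [v_0,v_3], [v_0,v_4], [v_1,v_2], [v_1,v_3], [v_1,v_4], [v_2,v_3], [v_2,v_4], [v_3,v_4]
  2-simplices (5): [v_0,v_1,v_2], [v_0,v_2,v_4], [v_0,v_3,v_4], [v_1,v_2,v_3], [v_1,v_3,v_4]

giving chain groups C_0 ≅ Z^5, C_1 ≅ Z^10, C_2 ≅ Z^5.

Boundary ∂_1: C_1 → C_0 maps an edge to its endpoints' difference, ∂[p,q] = q − p. For instance
  ∂[v_3,v_4] = [v_4] − [v_3].
The 5×10 boundary matrix has rank 4 and Smith normal form diag(1,1,1,1).

∂_2: C_2 → C_1 maps a triangle to the signed sum of its edges. For instance
  ∂[v_0,v_1,v_2] = [v_1,v_2] − [v_0,v_2] + [v_0,v_1],
  ∂[v_1,v_3,v_4] = [v_3,v_4] − [v_1,v_4] + [v_1,v_3].
The resulting 10×5 matrix has rank 5, and its Smith normal form has invariant factors (1,1,1,1,1).

Reading off H_k = ker ∂_k / im ∂_{k+1}:

  H_0: rank C_0 − rank ∂_1 = 5 − 4 = 1, and the invariant factors of ∂_1 are all 1, so H_0 = Z.
  H_1: rank ker ∂_1 − rank ∂_2 = (10 − 4) − 5 = 1, and the invariant factors of ∂_2 are all 1, so H_1 = Z.
  H_2: rank ker ∂_2 − rank ∂_3 = (5 − 5) − 0 = 0, and there is no ∂_3, so H_2 = 0.

(K is a triangulation of the Möbius band.)

H_0 ≅ Z,  H_1 ≅ Z,  H_2 = 0.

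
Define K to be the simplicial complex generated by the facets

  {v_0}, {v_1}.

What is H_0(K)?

H_0 ≅ Z^2.

K has 2 vertices.
rank ∂_0 = 0, rank ∂_1 = 0 ⇒ b_0 = 2 − 0 − 0 = 2. So H_0 ≅ Z^2.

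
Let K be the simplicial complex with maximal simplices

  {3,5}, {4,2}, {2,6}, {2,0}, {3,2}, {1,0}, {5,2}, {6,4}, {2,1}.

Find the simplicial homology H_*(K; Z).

Fix the vertex order 0 < 1 < 2 < 3 < 4 < 5 < 6 and write every simplex with vertices in increasing order. Then dim K = 1 and the simplices of K are:

  0-simplices (7): [0], [1], [2], [3], [4], [5], [6]
  1-simplices (9): [0,1], [0,2], [1,2], [2,3], [2,4], [2,5], [2,6], [3,5], [4,6]

giving chain groups C_0 ≅ Z^7, C_1 ≅ Z^9.

The boundary map ∂_1: C_1 → C_0 sends each edge [p,q] (with p < q) to q − p.
This gives a 7×9 integer matrix of rank 6; reducing to Smith normal form yields diagonal entries (1,1,1,1,1,1).

Computing H_k = (kernel of ∂_k) / (image of ∂_{k+1}):

  H_0: rank C_0 − rank ∂_1 = 7 − 6 = 1, and the invariant factors of ∂_1 are all 1, so H_0 = Z.
  H_1: rank ker ∂_1 − rank ∂_2 = (9 − 6) − 0 = 3, and there is no ∂_2, so H_1 = Z^3.

As a check, the Euler characteristic is 7 − 9 = -2, which agrees with 1 − 3 = -2.

H_0 ≅ Z,  H_1 ≅ Z^3.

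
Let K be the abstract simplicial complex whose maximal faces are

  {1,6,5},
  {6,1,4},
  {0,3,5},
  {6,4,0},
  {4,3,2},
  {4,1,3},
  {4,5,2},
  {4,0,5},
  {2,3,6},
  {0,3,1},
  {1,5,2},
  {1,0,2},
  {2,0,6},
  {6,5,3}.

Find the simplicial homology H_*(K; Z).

Fix the vertex order 0 < 1 < 2 < 3 < 4 < 5 < 6 and write every simplex with vertices in increasing order. Then dim K = 2 and the simplices of K are:

  0-simplices (7): [0], [1], [2], [3], [4], [5], [6]
  1-simplices (21): [0,1], [0,2], [0,3], [0,4], [0,5], [0,6], [1,2], [1,3], [1,4], [1,5], [1,6], [2,3], [2,4], [2,5], [2,6], [3,4], [3,5], [3,6], [4,5], [4,6], [5,6]
  2-simplices (14): [0,1,2], [0,1,3], [0,2,6], [0,3,5], [0,4,5], [0,4,6], [1,2,5], [1,3,4], [1,4,6], [1,5,6], [2,3,4], [2,3,6], [2,4,5], [3,5,6]

so the chain groups are C_0 ≅ Z^7, C_1 ≅ Z^21, C_2 ≅ Z^14.

The boundary map ∂_1: C_1 → C_0 is given by ∂[p,q] = [q] − [p]. For instance
  ∂[1,4] = [4] − [1].
This gives a 7×21 integer matrix of rank 6; reducing to Smith normal form yields diagonal entries (1,1,1,1,1,1).

∂_2: C_2 → C_1 sends each 2-simplex [p,q,r] to [q,r] − [p,r] + [p,q]. For instance
  ∂[2,3,6] = [3,6] − [2,6] + [2,3],
  ∂[0,4,6] = [4,6] − [0,6] + [0,4].
As a 21×14 matrix over Z this has rank 13, with invariant factors (1,1,1,1,1,1,1,1,1,1,1,1,1).

Computing H_k = (kernel of ∂_k) / (image of ∂_{k+1}):

  H_0: rank C_0 − rank ∂_1 = 7 − 6 = 1, and the invariant factors of ∂_1 are all 1, so H_0 = Z.
  H_1: rank ker ∂_1 − rank ∂_2 = (21 − 6) − 13 = 2, and the invariant factors of ∂_2 are all 1, so H_1 = Z^2.
  H_2: rank ker ∂_2 − rank ∂_3 = (14 − 13) − 0 = 1, and there is no ∂_3, so H_2 = Z.

As a check, the Euler characteristic is 7 − 21 + 14 = 0, which agrees with 1 − 2 + 1 = 0.

H_0 = Z,  H_1 = Z^2,  H_2 = Z.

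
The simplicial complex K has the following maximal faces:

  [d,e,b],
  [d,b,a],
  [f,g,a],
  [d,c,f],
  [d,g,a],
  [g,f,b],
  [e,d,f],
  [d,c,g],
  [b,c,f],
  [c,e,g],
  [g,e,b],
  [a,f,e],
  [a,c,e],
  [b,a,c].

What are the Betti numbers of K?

b_0 = 1, b_1 = 2, b_2 = 1.

Fix the vertex order a < b < c < d < e < f < g and write every simplex with vertices in increasing order. Then dim K = 2 and the simplices of K are:

  0-simplices (7): a, b, c, d, e, f, g
  1-simplices (21): ab, ac, ad, ae, af, ag, bc, bd, be, bf, bg, cd, ce, cf, cg, de, df, dg, ef, eg, fg
  2-simplices (14): abc, abd, ace, adg, aef, afg, bcf, bde, beg, bfg, cdf, cdg, ceg, def

so the chain groups are C_0 ≅ Z^7, C_1 ≅ Z^21, C_2 ≅ Z^14.

∂_1: C_1 → C_0 is given by ∂[p,q] = [q] − [p].
As a 7×21 matrix over Z this has rank 6, with invariant factors (1,1,1,1,1,1).

Boundary ∂_2: C_2 → C_1 maps a triangle to the signed sum of its edges. For instance
  ∂cdg = dg − cg + cd,
  ∂def = ef − df + de.
This gives a 21×14 integer matrix of rank 13; reducing to Smith normal form yields diagonal entries (1,1,1,1,1,1,1,1,1,1,1,1,1).

Now H_k = ker ∂_k / im ∂_{k+1}, so:

  H_0: rank C_0 − rank ∂_1 = 7 − 6 = 1, and the invariant factors of ∂_1 are all 1, so H_0 ≅ Z.
  H_1: rank ker ∂_1 − rank ∂_2 = (21 − 6) − 13 = 2, and the invariant factors of ∂_2 are all 1, so H_1 ≅ Z^2.
  H_2: rank ker ∂_2 − rank ∂_3 = (14 − 13) − 0 = 1, and there is no ∂_3, so H_2 ≅ Z.

As a check, the Euler characteristic is 7 − 21 + 14 = 0, which agrees with 1 − 2 + 1 = 0.
(K is a triangulation of the torus T^2.)

Hence the Betti numbers are b_0 = 1, b_1 = 2, b_2 = 1.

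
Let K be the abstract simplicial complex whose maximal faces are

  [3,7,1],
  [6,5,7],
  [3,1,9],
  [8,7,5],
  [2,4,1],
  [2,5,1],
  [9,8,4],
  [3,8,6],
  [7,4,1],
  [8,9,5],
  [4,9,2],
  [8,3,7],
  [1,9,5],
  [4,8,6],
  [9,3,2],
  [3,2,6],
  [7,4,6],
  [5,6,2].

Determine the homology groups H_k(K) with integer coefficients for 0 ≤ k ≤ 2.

H_0 = Z,  H_1 = Z ⊕ Z/2Z,  H_2 = 0.

Fix the vertex order 1 < 2 < 3 < 4 < 5 < 6 < 7 < 8 < 9 and write every simplex with vertices in increasing order. Then dim K = 2 and the simplices of K are:

  0-simplices (9): [1], [2], [3], [4], [5], [6], [7], [8], [9]
  1-simplices (27): (27 of them)
  2-simplices (18): [1,2,4], [1,2,5], [1,3,7], [1,3,9], [1,4,7], [1,5,9], [2,3,6], [2,3,9], [2,4,9], [2,5,6], [3,6,8], [3,7,8], [4,6,7], [4,6,8], [4,8,9], [5,6,7], [5,7,8], [5,8,9]

Hence C_0 ≅ Z^9, C_1 ≅ Z^27, C_2 ≅ Z^18.

Boundary ∂_1: C_1 → C_0 maps an edge to its endpoints' difference, ∂[p,q] = q − p.
The resulting 9×27 matrix has rank 8, and its Smith normal form has invariant factors (1,1,1,1,1,1,1,1).

Boundary ∂_2: C_2 → C_1 sends each 2-simplex [p,q,r] to [q,r] − [p,r] + [p,q]. For instance
  ∂[3,7,8] = [7,8] − [3,8] + [3,7],
  ∂[2,3,6] = [3,6] − [2,6] + [2,3].
As a 27×18 matrix over Z this has rank 18, with invariant factors (1,1,1,1,1,1,1,1,1,1,1,1,1,1,1,1,1,2).

Computing H_k = (kernel of ∂_k) / (image of ∂_{k+1}):

  H_0: rank C_0 − rank ∂_1 = 9 − 8 = 1, and the invariant factors of ∂_1 are all 1, so H_0 = Z.
  H_1: rank ker ∂_1 − rank ∂_2 = (27 − 8) − 18 = 1, and ∂_2 has invariant factor 2 > 1, so H_1 = Z ⊕ Z/2Z.
  H_2: rank ker ∂_2 − rank ∂_3 = (18 − 18) − 0 = 0, and there is no ∂_3, so H_2 = 0.

(K is a triangulation of the Klein bottle.)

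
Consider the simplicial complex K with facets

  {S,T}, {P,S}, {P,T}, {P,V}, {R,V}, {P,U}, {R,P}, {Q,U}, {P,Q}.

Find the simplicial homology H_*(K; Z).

Order the vertices as P < Q < R < S < T < U < V. Listing each simplex with vertices in this order, K has dimension 1 with simplices:

  0-simplices (7): P, Q, R, S, T, U, V
  1-simplices (9): PQ, PR, PS, PT, PU, PV, QU, RV, ST

so the chain groups are C_0 ≅ Z^7, C_1 ≅ Z^9.

The boundary map ∂_1: C_1 → C_0 is given by ∂[p,q] = [q] − [p].
The 7×9 boundary matrix has rank 6 and Smith normal form diag(1,1,1,1,1,1).

Now H_k = ker ∂_k / im ∂_{k+1}, so:

  H_0: rank C_0 − rank ∂_1 = 7 − 6 = 1, and the invariant factors of ∂_1 are all 1, so H_0 = Z.
  H_1: rank ker ∂_1 − rank ∂_2 = (9 − 6) − 0 = 3, and there is no ∂_2, so H_1 = Z^3.

(K is a triangulation of a wedge of 3 circles.)

H_0 ≅ Z,  H_1 ≅ Z^3.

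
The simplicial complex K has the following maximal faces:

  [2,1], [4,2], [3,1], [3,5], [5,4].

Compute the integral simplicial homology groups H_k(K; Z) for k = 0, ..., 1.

H_0 = Z,  H_1 = Z.

Order the vertices as 1 < 2 < 3 < 4 < 5. Listing each simplex with vertices in this order, K has dimension 1 with simplices:

  0-simplices (5): [1], [2], [3], [4], [5]
  1-simplices (5): [1,2], [1,3], [2,4], [3,5], [4,5]

Hence C_0 ≅ Z^5, C_1 ≅ Z^5.

Boundary ∂_1: C_1 → C_0 maps an edge to its endpoints' difference, ∂[p,q] = q − p. For instance
  ∂[1,3] = [3] − [1].
As a 5×5 matrix over Z this has rank 4, with invariant factors (1,1,1,1).

From H_k ≅ ker(∂_k) / im(∂_{k+1}) we obtain:

  H_0: rank C_0 − rank ∂_1 = 5 − 4 = 1, and the invariant factors of ∂_1 are all 1, so H_0 = Z.
  H_1: rank ker ∂_1 − rank ∂_2 = (5 − 4) − 0 = 1, and there is no ∂_2, so H_1 = Z.

As a check, the Euler characteristic is 5 − 5 = 0, which agrees with 1 − 1 = 0.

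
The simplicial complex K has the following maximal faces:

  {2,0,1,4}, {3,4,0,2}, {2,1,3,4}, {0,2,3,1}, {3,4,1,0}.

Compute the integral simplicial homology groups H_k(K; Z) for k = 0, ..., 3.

H_0 ≅ Z,  H_1 = 0,  H_2 = 0,  H_3 ≅ Z.

Order the vertices as 0 < 1 < 2 < 3 < 4. Listing each simplex with vertices in this order, K has dimension 3 with simplices:

  0-simplices (5): [0], [1], [2], [3], [4]
  1-simplices (10): [0,1], [0,2], [0,3], [0,4], [1,2], [1,3], [1,4], [2,3], [2,4], [3,4]
  2-simplices (10): [0,1,2], [0,1,3], [0,1,4], [0,2,3], [0,2,4], [0,3,4], [1,2,3], [1,2,4], [1,3,4], [2,3,4]
  3-simplices (5): [0,1,2,3], [0,1,2,4], [0,1,3,4], [0,2,3,4], [1,2,3,4]

giving chain groups C_0 ≅ Z^5, C_1 ≅ Z^10, C_2 ≅ Z^10, C_3 ≅ Z^5.

∂_1: C_1 → C_0 maps an edge to its endpoints' difference, ∂[p,q] = q − p.
This gives a 5×10 integer matrix of rank 4; reducing to Smith normal form yields diagonal entries (1,1,1,1).

Boundary ∂_2: C_2 → C_1 acts by ∂[p,q,r] = [q,r] − [p,r] + [p,q]. For instance
  ∂[0,2,4] = [2,4] − [0,4] + [0,2],
  ∂[0,3,4] = [3,4] − [0,4] + [0,3].
The resulting 10×10 matrix has rank 6, and its Smith normal form has invariant factors (1,1,1,1,1,1).

∂_3: C_3 → C_2 sends each 3-simplex σ to the alternating sum Σ_i (−1)^i (σ with its i-th vertex removed). For instance
  ∂[0,1,3,4] = [1,3,4] − [0,3,4] + [0,1,4] − [0,1,3],
  ∂[0,2,3,4] = [2,3,4] − [0,3,4] + [0,2,4] − [0,2,3].
The resulting 10×5 matrix has rank 4, and its Smith normal form has invariant factors (1,1,1,1).

Now H_k = ker ∂_k / im ∂_{k+1}, so:

  H_0: rank C_0 − rank ∂_1 = 5 − 4 = 1, and the invariant factors of ∂_1 are all 1, so H_0 = Z.
  H_1: rank ker ∂_1 − rank ∂_2 = (10 − 4) − 6 = 0, and the invariant factors of ∂_2 are all 1, so H_1 = 0.
  H_2: rank ker ∂_2 − rank ∂_3 = (10 − 6) − 4 = 0, and the invariant factors of ∂_3 are all 1, so H_2 = 0.
  H_3: rank ker ∂_3 − rank ∂_4 = (5 − 4) − 0 = 1, and there is no ∂_4, so H_3 = Z.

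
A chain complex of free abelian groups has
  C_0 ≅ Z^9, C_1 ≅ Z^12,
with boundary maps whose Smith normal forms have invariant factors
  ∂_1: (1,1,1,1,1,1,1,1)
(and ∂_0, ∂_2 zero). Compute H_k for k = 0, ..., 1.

H_0 = Z,  H_1 = Z^4.

H_0: b_0 = 9 − 0 − 8 = 1; torsion from ∂_1 factors > 1: none. So H_0 = Z.
H_1: b_1 = 12 − 8 − 0 = 4; torsion from ∂_2 factors > 1: none. So H_1 = Z^4.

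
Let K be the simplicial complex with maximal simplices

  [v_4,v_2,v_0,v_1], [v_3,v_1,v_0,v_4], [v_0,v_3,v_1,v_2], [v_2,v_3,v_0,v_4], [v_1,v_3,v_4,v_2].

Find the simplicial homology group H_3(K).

H_3 = Z.

Order the vertices as v_0 < v_1 < v_2 < v_3 < v_4. Listing each simplex with vertices in this order, K has dimension 3 with simplices:

  0-simplices (5): [v_0], [v_1], [v_2], [v_3], [v_4]
  1-simplices (10): [v_0,v_1], [v_0,v_2], [v_0,v_3], [v_0,v_4], [v_1,v_2], [v_1,v_3], [v_1,v_4], [v_2,v_3], [v_2,v_4], [v_3,v_4]
  2-simplices (10): [v_0,v_1,v_2], [v_0,v_1,v_3], [v_0,v_1,v_4], [v_0,v_2,v_3], [v_0,v_2,v_4], [v_0,v_3,v_4], [v_1,v_2,v_3], [v_1,v_2,v_4], [v_1,v_3,v_4], [v_2,v_3,v_4]
  3-simplices (5): [v_0,v_1,v_2,v_3], [v_0,v_1,v_2,v_4], [v_0,v_1,v_3,v_4], [v_0,v_2,v_3,v_4], [v_1,v_2,v_3,v_4]

giving chain groups C_0 ≅ Z^5, C_1 ≅ Z^10, C_2 ≅ Z^10, C_3 ≅ Z^5.

Boundary ∂_1: C_1 → C_0 sends each edge [p,q] (with p < q) to q − p.
The resulting 5×10 matrix has rank 4, and its Smith normal form has invariant factors (1,1,1,1).

The boundary map ∂_2: C_2 → C_1 acts by ∂[p,q,r] = [q,r] − [p,r] + [p,q]. For instance
  ∂[v_0,v_2,v_4] = [v_2,v_4] − [v_0,v_4] + [v_0,v_2],
  ∂[v_1,v_2,v_3] = [v_2,v_3] − [v_1,v_3] + [v_1,v_2].
This gives a 10×10 integer matrix of rank 6; reducing to Smith normal form yields diagonal entries (1,1,1,1,1,1).

Boundary ∂_3: C_3 → C_2 sends each 3-simplex σ to the alternating sum Σ_i (−1)^i (σ with its i-th vertex removed). For instance
  ∂[v_0,v_1,v_2,v_3] = [v_1,v_2,v_3] − [v_0,v_2,v_3] + [v_0,v_1,v_3] − [v_0,v_1,v_2],
  ∂[v_0,v_2,v_3,v_4] = [v_2,v_3,v_4] − [v_0,v_3,v_4] + [v_0,v_2,v_4] − [v_0,v_2,v_3].
As a 10×5 matrix over Z this has rank 4, with invariant factors (1,1,1,1).

From H_k ≅ ker(∂_k) / im(∂_{k+1}) we obtain:

  H_3: rank ker ∂_3 − rank ∂_4 = (5 − 4) − 0 = 1, and there is no ∂_4, so H_3 = Z.

(K is a triangulation of the 3-sphere S^3.)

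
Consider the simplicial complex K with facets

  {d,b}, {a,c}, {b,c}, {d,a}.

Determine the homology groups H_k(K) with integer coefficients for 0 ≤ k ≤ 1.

H_0 ≅ Z,  H_1 ≅ Z.

Fix the vertex order a < b < c < d and write every simplex with vertices in increasing order. Then dim K = 1 and the simplices of K are:

  0-simplices (4): a, b, c, d
  1-simplices (4): ac, ad, bc, bd

giving chain groups C_0 ≅ Z^4, C_1 ≅ Z^4.

Boundary ∂_1: C_1 → C_0 sends each edge [p,q] (with p < q) to q − p. For instance
  ∂bd = d − b.
This gives a 4×4 integer matrix of rank 3; reducing to Smith normal form yields diagonal entries (1,1,1).

Reading off H_k = ker ∂_k / im ∂_{k+1}:

  H_0: rank C_0 − rank ∂_1 = 4 − 3 = 1, and the invariant factors of ∂_1 are all 1, so H_0 = Z.
  H_1: rank ker ∂_1 − rank ∂_2 = (4 − 3) − 0 = 1, and there is no ∂_2, so H_1 = Z.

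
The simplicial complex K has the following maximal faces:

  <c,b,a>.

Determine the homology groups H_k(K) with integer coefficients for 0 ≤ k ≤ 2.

Order the vertices as a < b < c. Listing each simplex with vertices in this order, K has dimension 2 with simplices:

  0-simplices (3): a, b, c
  1-simplices (3): ab, ac, bc
  2-simplices (1): abc

Hence C_0 ≅ Z^3, C_1 ≅ Z^3, C_2 ≅ Z^1.

Boundary ∂_1: C_1 → C_0 sends each edge [p,q] (with p < q) to q − p. For instance
  ∂bc = c − b.
This gives a 3×3 integer matrix of rank 2; reducing to Smith normal form yields diagonal entries (1,1).

The boundary map ∂_2: C_2 → C_1 maps a triangle to the signed sum of its edges. For instance
  ∂abc = bc − ac + ab.
The 3×1 boundary matrix has rank 1 and Smith normal form diag(1).

From H_k ≅ ker(∂_k) / im(∂_{k+1}) we obtain:

  H_0: rank C_0 − rank ∂_1 = 3 − 2 = 1, and the invariant factors of ∂_1 are all 1, so H_0 = Z.
  H_1: rank ker ∂_1 − rank ∂_2 = (3 − 2) − 1 = 0, and the invariant factors of ∂_2 are all 1, so H_1 = 0.
  H_2: rank ker ∂_2 − rank ∂_3 = (1 − 1) − 0 = 0, and there is no ∂_3, so H_2 = 0.

As a check, the Euler characteristic is 3 − 3 + 1 = 1, which agrees with 1 − 0 + 0 = 1.

H_0 ≅ Z,  H_1 = 0,  H_2 = 0.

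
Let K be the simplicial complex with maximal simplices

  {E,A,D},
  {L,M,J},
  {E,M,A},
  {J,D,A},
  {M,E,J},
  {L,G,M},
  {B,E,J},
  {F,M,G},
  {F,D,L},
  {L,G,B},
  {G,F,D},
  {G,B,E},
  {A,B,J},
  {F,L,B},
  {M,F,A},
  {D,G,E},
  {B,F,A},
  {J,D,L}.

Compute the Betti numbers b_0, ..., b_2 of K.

b_0 = 1, b_1 = 1, b_2 = 0.

K has 9 vertices, 27 edges, 18 triangles.
rank ∂_0 = 0, rank ∂_1 = 8 ⇒ b_0 = 9 − 0 − 8 = 1; all invariant factors of ∂_1 are 1 so no torsion. So H_0 = Z.
rank ∂_1 = 8, rank ∂_2 = 18 ⇒ b_1 = 27 − 8 − 18 = 1; ∂_2 has invariant factor(s) [2] giving torsion. So H_1 = Z × Z/2.
rank ∂_2 = 18, rank ∂_3 = 0 ⇒ b_2 = 18 − 18 − 0 = 0. So H_2 = 0.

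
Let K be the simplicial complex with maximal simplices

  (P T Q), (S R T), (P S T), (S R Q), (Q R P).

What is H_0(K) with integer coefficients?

Fix the vertex order P < Q < R < S < T and write every simplex with vertices in increasing order. Then dim K = 2 and the simplices of K are:

  0-simplices (5): P, Q, R, S, T
  1-simplices (10): PQ, PR, PS, PT, QR, QS, QT, RS, RT, ST
  2-simplices (5): PQR, PQT, PST, QRS, RST

Hence C_0 ≅ Z^5, C_1 ≅ Z^10, C_2 ≅ Z^5.

∂_1: C_1 → C_0 is given by ∂[p,q] = [q] − [p]. For instance
  ∂ST = T − S.
The resulting 5×10 matrix has rank 4, and its Smith normal form has invariant factors (1,1,1,1).

∂_2: C_2 → C_1 sends each 2-simplex [p,q,r] to [q,r] − [p,r] + [p,q]. For instance
  ∂PQT = QT − PT + PQ,
  ∂PST = ST − PT + PS.
This gives a 10×5 integer matrix of rank 5; reducing to Smith normal form yields diagonal entries (1,1,1,1,1).

Reading off H_k = ker ∂_k / im ∂_{k+1}:

  H_0: rank C_0 − rank ∂_1 = 5 − 4 = 1, and the invariant factors of ∂_1 are all 1, so H_0 = Z.

H_0 ≅ Z.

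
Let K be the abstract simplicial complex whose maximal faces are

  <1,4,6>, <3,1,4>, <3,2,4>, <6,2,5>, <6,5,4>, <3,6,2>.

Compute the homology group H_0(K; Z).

We work with the vertex ordering 1 < 2 < 3 < 4 < 5 < 6. The simplices of K, each written with vertices in increasing order, are:

  0-simplices (6): [1], [2], [3], [4], [5], [6]
  1-simplices (12): [1,3], [1,4], [1,6], [2,3], [2,4], [2,5], [2,6], [3,4], [3,6], [4,5], [4,6], [5,6]
  2-simplices (6): [1,3,4], [1,4,6], [2,3,4], [2,3,6], [2,5,6], [4,5,6]

Hence C_0 ≅ Z^6, C_1 ≅ Z^12, C_2 ≅ Z^6.

∂_1: C_1 → C_0 sends each edge [p,q] (with p < q) to q − p.
This gives a 6×12 integer matrix of rank 5; reducing to Smith normal form yields diagonal entries (1,1,1,1,1).

Boundary ∂_2: C_2 → C_1 maps a triangle to the signed sum of its edges. For instance
  ∂[1,3,4] = [3,4] − [1,4] + [1,3],
  ∂[2,3,6] = [3,6] − [2,6] + [2,3].
As a 12×6 matrix over Z this has rank 6, with invariant factors (1,1,1,1,1,1).

Computing H_k = (kernel of ∂_k) / (image of ∂_{k+1}):

  H_0: rank C_0 − rank ∂_1 = 6 − 5 = 1, and the invariant factors of ∂_1 are all 1, so H_0 = Z.

H_0 = Z.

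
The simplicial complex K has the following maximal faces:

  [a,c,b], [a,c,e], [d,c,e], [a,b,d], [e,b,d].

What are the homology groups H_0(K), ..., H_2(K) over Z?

Fix the vertex order a < b < c < d < e and write every simplex with vertices in increasing order. Then dim K = 2 and the simplices of K are:

  0-simplices (5): a, b, c, d, e
  1-simplices (10): ab, ac, ad, ae, bc, bd, be, cd, ce, de
  2-simplices (5): abc, abd, ace, bde, cde

Hence C_0 ≅ Z^5, C_1 ≅ Z^10, C_2 ≅ Z^5.

Boundary ∂_1: C_1 → C_0 is given by ∂[p,q] = [q] − [p].
The 5×10 boundary matrix has rank 4 and Smith normal form diag(1,1,1,1).

The boundary map ∂_2: C_2 → C_1 sends each 2-simplex [p,q,r] to [q,r] − [p,r] + [p,q]. For instance
  ∂bde = de − be + bd,
  ∂ace = ce − ae + ac.
The resulting 10×5 matrix has rank 5, and its Smith normal form has invariant factors (1,1,1,1,1).

Reading off H_k = ker ∂_k / im ∂_{k+1}:

  H_0: rank C_0 − rank ∂_1 = 5 − 4 = 1, and the invariant factors of ∂_1 are all 1, so H_0 = Z.
  H_1: rank ker ∂_1 − rank ∂_2 = (10 − 4) − 5 = 1, and the invariant factors of ∂_2 are all 1, so H_1 = Z.
  H_2: rank ker ∂_2 − rank ∂_3 = (5 − 5) − 0 = 0, and there is no ∂_3, so H_2 = 0.

H_0 = Z,  H_1 = Z,  H_2 = 0.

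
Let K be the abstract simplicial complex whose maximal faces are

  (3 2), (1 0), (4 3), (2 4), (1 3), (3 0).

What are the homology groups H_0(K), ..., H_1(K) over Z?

H_0 = Z,  H_1 = Z^2.

We work with the vertex ordering 0 < 1 < 2 < 3 < 4. The simplices of K, each written with vertices in increasing order, are:

  0-simplices (5): [0], [1], [2], [3], [4]
  1-simplices (6): [0,1], [0,3], [1,3], [2,3], [2,4], [3,4]

giving chain groups C_0 ≅ Z^5, C_1 ≅ Z^6.

The boundary map ∂_1: C_1 → C_0 is given by ∂[p,q] = [q] − [p].
The resulting 5×6 matrix has rank 4, and its Smith normal form has invariant factors (1,1,1,1).

Computing H_k = (kernel of ∂_k) / (image of ∂_{k+1}):

  H_0: rank C_0 − rank ∂_1 = 5 − 4 = 1, and the invariant factors of ∂_1 are all 1, so H_0 ≅ Z.
  H_1: rank ker ∂_1 − rank ∂_2 = (6 − 4) − 0 = 2, and there is no ∂_2, so H_1 ≅ Z^2.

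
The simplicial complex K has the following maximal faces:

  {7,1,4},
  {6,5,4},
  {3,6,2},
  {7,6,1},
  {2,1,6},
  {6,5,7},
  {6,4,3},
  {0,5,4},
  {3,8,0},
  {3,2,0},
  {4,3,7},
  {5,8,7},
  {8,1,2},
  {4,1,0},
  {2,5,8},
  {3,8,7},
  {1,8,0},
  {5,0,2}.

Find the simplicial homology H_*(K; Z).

Take the total order 0 < 1 < 2 < 3 < 4 < 5 < 6 < 7 < 8 on the vertex set. Then K (dimension 2) consists of the simplices:

  0-simplices (9): [0], [1], [2], [3], [4], [5], [6], [7], [8]
  1-simplices (27): (27 of them)
  2-simplices (18): [0,1,4], [0,1,8], [0,2,3], [0,2,5], [0,3,8], [0,4,5], [1,2,6], [1,2,8], [1,4,7], [1,6,7], [2,3,6], [2,5,8], [3,4,6], [3,4,7], [3,7,8], [4,5,6], [5,6,7], [5,7,8]

giving chain groups C_0 ≅ Z^9, C_1 ≅ Z^27, C_2 ≅ Z^18.

Boundary ∂_1: C_1 → C_0 is given by ∂[p,q] = [q] − [p]. For instance
  ∂[0,3] = [3] − [0].
As a 9×27 matrix over Z this has rank 8, with invariant factors (1,1,1,1,1,1,1,1).

The boundary map ∂_2: C_2 → C_1 acts by ∂[p,q,r] = [q,r] − [p,r] + [p,q]. For instance
  ∂[3,4,6] = [4,6] − [3,6] + [3,4],
  ∂[5,6,7] = [6,7] − [5,7] + [5,6].
The resulting 27×18 matrix has rank 18, and its Smith normal form has invariant factors (1,1,1,1,1,1,1,1,1,1,1,1,1,1,1,1,1,2).

Reading off H_k = ker ∂_k / im ∂_{k+1}:

  H_0: rank C_0 − rank ∂_1 = 9 − 8 = 1, and the invariant factors of ∂_1 are all 1, so H_0 = Z.
  H_1: rank ker ∂_1 − rank ∂_2 = (27 − 8) − 18 = 1, and ∂_2 has invariant factor 2 > 1, so H_1 = Z ⊕ Z_2.
  H_2: rank ker ∂_2 − rank ∂_3 = (18 − 18) − 0 = 0, and there is no ∂_3, so H_2 = 0.

(K is a triangulation of the Klein bottle.)

H_0 ≅ Z,  H_1 ≅ Z ⊕ Z_2,  H_2 = 0.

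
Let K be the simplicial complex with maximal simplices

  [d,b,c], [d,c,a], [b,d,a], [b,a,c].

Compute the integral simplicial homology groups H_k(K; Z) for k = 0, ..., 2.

We work with the vertex ordering a < b < c < d. The simplices of K, each written with vertices in increasing order, are:

  0-simplices (4): a, b, c, d
  1-simplices (6): ab, ac, ad, bc, bd, cd
  2-simplices (4): abc, abd, acd, bcd

Hence C_0 ≅ Z^4, C_1 ≅ Z^6, C_2 ≅ Z^4.

Boundary ∂_1: C_1 → C_0 maps an edge to its endpoints' difference, ∂[p,q] = q − p.
This gives a 4×6 integer matrix of rank 3; reducing to Smith normal form yields diagonal entries (1,1,1).

Boundary ∂_2: C_2 → C_1 maps a triangle to the signed sum of its edges. For instance
  ∂abd = bd − ad + ab,
  ∂bcd = cd − bd + bc.
As a 6×4 matrix over Z this has rank 3, with invariant factors (1,1,1).

Computing H_k = (kernel of ∂_k) / (image of ∂_{k+1}):

  H_0: rank C_0 − rank ∂_1 = 4 − 3 = 1, and the invariant factors of ∂_1 are all 1, so H_0 ≅ Z.
  H_1: rank ker ∂_1 − rank ∂_2 = (6 − 3) − 3 = 0, and the invariant factors of ∂_2 are all 1, so H_1 ≅ 0.
  H_2: rank ker ∂_2 − rank ∂_3 = (4 − 3) − 0 = 1, and there is no ∂_3, so H_2 ≅ Z.

(K is a triangulation of the 2-sphere S^2.)

H_0 ≅ Z,  H_1 = 0,  H_2 ≅ Z.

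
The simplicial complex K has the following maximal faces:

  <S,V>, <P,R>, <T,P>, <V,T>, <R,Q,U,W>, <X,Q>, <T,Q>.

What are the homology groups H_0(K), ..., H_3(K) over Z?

H_0 ≅ Z,  H_1 ≅ Z,  H_2 = 0,  H_3 = 0.

Order the vertices as P < Q < R < S < T < U < V < W < X. Listing each simplex with vertices in this order, K has dimension 3 with simplices:

  0-simplices (9): P, Q, R, S, T, U, V, W, X
  1-simplices (12): PR, PT, QR, QT, QU, QW, QX, RU, RW, SV, TV, UW
  2-simplices (4): QRU, QRW, QUW, RUW
  3-simplices (1): QRUW

giving chain groups C_0 ≅ Z^9, C_1 ≅ Z^12, C_2 ≅ Z^4, C_3 ≅ Z^1.

Boundary ∂_1: C_1 → C_0 is given by ∂[p,q] = [q] − [p]. For instance
  ∂QR = R − Q.
The 9×12 boundary matrix has rank 8 and Smith normal form diag(1,1,1,1,1,1,1,1).

Boundary ∂_2: C_2 → C_1 acts by ∂[p,q,r] = [q,r] − [p,r] + [p,q]. For instance
  ∂QRW = RW − QW + QR,
  ∂RUW = UW − RW + RU.
As a 12×4 matrix over Z this has rank 3, with invariant factors (1,1,1).

∂_3: C_3 → C_2 sends each 3-simplex σ to the alternating sum Σ_i (−1)^i (σ with its i-th vertex removed). For instance
  ∂QRUW = RUW − QUW + QRW − QRU.
As a 4×1 matrix over Z this has rank 1, with invariant factors (1).

From H_k ≅ ker(∂_k) / im(∂_{k+1}) we obtain:

  H_0: rank C_0 − rank ∂_1 = 9 − 8 = 1, and the invariant factors of ∂_1 are all 1, so H_0 = Z.
  H_1: rank ker ∂_1 − rank ∂_2 = (12 − 8) − 3 = 1, and the invariant factors of ∂_2 are all 1, so H_1 = Z.
  H_2: rank ker ∂_2 − rank ∂_3 = (4 − 3) − 1 = 0, and the invariant factors of ∂_3 are all 1, so H_2 = 0.
  H_3: rank ker ∂_3 − rank ∂_4 = (1 − 1) − 0 = 0, and there is no ∂_4, so H_3 = 0.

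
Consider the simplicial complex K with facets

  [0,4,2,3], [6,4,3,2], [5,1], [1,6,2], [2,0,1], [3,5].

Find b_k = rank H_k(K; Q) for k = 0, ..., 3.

Fix the vertex order 0 < 1 < 2 < 3 < 4 < 5 < 6 and write every simplex with vertices in increasing order. Then dim K = 3 and the simplices of K are:

  0-simplices (7): [0], [1], [2], [3], [4], [5], [6]
  1-simplices (14): [0,1], [0,2], [0,3], [0,4], [1,2], [1,5], [1,6], [2,3], [2,4], [2,6], [3,4], [3,5], [3,6], [4,6]
  2-simplices (9): [0,1,2], [0,2,3], [0,2,4], [0,3,4], [1,2,6], [2,3,4], [2,3,6], [2,4,6], [3,4,6]
  3-simplices (2): [0,2,3,4], [2,3,4,6]

so the chain groups are C_0 ≅ Z^7, C_1 ≅ Z^14, C_2 ≅ Z^9, C_3 ≅ Z^2.

Boundary ∂_1: C_1 → C_0 sends each edge [p,q] (with p < q) to q − p. For instance
  ∂[2,6] = [6] − [2].
As a 7×14 matrix over Z this has rank 6, with invariant factors (1,1,1,1,1,1).

∂_2: C_2 → C_1 acts by ∂[p,q,r] = [q,r] − [p,r] + [p,q]. For instance
  ∂[0,3,4] = [3,4] − [0,4] + [0,3],
  ∂[3,4,6] = [4,6] − [3,6] + [3,4].
As a 14×9 matrix over Z this has rank 7, with invariant factors (1,1,1,1,1,1,1).

∂_3: C_3 → C_2 sends each 3-simplex σ to the alternating sum Σ_i (−1)^i (σ with its i-th vertex removed). For instance
  ∂[0,2,3,4] = [2,3,4] − [0,3,4] + [0,2,4] − [0,2,3],
  ∂[2,3,4,6] = [3,4,6] − [2,4,6] + [2,3,6] − [2,3,4].
This gives a 9×2 integer matrix of rank 2; reducing to Smith normal form yields diagonal entries (1,1).

Reading off H_k = ker ∂_k / im ∂_{k+1}:

  H_0: rank C_0 − rank ∂_1 = 7 − 6 = 1, and the invariant factors of ∂_1 are all 1, so H_0 ≅ Z.
  H_1: rank ker ∂_1 − rank ∂_2 = (14 − 6) − 7 = 1, and the invariant factors of ∂_2 are all 1, so H_1 ≅ Z.
  H_2: rank ker ∂_2 − rank ∂_3 = (9 − 7) − 2 = 0, and the invariant factors of ∂_3 are all 1, so H_2 ≅ 0.
  H_3: rank ker ∂_3 − rank ∂_4 = (2 − 2) − 0 = 0, and there is no ∂_4, so H_3 ≅ 0.

Hence the Betti numbers are b_0 = 1, b_1 = 1, b_2 = 0, b_3 = 0.

b_0 = 1, b_1 = 1, b_2 = 0, b_3 = 0.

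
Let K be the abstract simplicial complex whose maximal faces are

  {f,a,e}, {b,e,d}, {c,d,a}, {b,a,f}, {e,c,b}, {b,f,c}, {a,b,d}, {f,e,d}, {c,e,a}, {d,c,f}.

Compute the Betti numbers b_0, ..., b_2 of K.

b_0 = 1, b_1 = 0, b_2 = 0.

We work with the vertex ordering a < b < c < d < e < f. The simplices of K, each written with vertices in increasing order, are:

  0-simplices (6): a, b, c, d, e, f
  1-simplices (15): ab, ac, ad, ae, af, bc, bd, be, bf, cd, ce, cf, de, df, ef
  2-simplices (10): abd, abf, acd, ace, aef, bce, bcf, bde, cdf, def

Hence C_0 ≅ Z^6, C_1 ≅ Z^15, C_2 ≅ Z^10.

∂_1: C_1 → C_0 sends each edge [p,q] (with p < q) to q − p. For instance
  ∂bf = f − b.
The resulting 6×15 matrix has rank 5, and its Smith normal form has invariant factors (1,1,1,1,1).

Boundary ∂_2: C_2 → C_1 sends each 2-simplex [p,q,r] to [q,r] − [p,r] + [p,q]. For instance
  ∂abf = bf − af + ab,
  ∂abd = bd − ad + ab.
The resulting 15×10 matrix has rank 10, and its Smith normal form has invariant factors (1,1,1,1,1,1,1,1,1,2).

Now H_k = ker ∂_k / im ∂_{k+1}, so:

  H_0: rank C_0 − rank ∂_1 = 6 − 5 = 1, and the invariant factors of ∂_1 are all 1, so H_0 = Z.
  H_1: rank ker ∂_1 − rank ∂_2 = (15 − 5) − 10 = 0, and ∂_2 has invariant factor 2 > 1, so H_1 = Z/2.
  H_2: rank ker ∂_2 − rank ∂_3 = (10 − 10) − 0 = 0, and there is no ∂_3, so H_2 = 0.

(K is a triangulation of the real projective plane RP^2.)

Hence the Betti numbers are b_0 = 1, b_1 = 0, b_2 = 0.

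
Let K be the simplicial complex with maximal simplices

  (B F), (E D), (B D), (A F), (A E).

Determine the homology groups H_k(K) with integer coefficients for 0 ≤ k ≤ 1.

We work with the vertex ordering A < B < D < E < F. The simplices of K, each written with vertices in increasing order, are:

  0-simplices (5): A, B, D, E, F
  1-simplices (5): AE, AF, BD, BF, DE

so the chain groups are C_0 ≅ Z^5, C_1 ≅ Z^5.

Boundary ∂_1: C_1 → C_0 sends each edge [p,q] (with p < q) to q − p. For instance
  ∂BD = D − B.
As a 5×5 matrix over Z this has rank 4, with invariant factors (1,1,1,1).

Computing H_k = (kernel of ∂_k) / (image of ∂_{k+1}):

  H_0: rank C_0 − rank ∂_1 = 5 − 4 = 1, and the invariant factors of ∂_1 are all 1, so H_0 = Z.
  H_1: rank ker ∂_1 − rank ∂_2 = (5 − 4) − 0 = 1, and there is no ∂_2, so H_1 = Z.

As a check, the Euler characteristic is 5 − 5 = 0, which agrees with 1 − 1 = 0.

H_0 ≅ Z,  H_1 ≅ Z.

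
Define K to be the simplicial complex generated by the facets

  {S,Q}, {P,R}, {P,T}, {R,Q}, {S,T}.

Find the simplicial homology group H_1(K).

We work with the vertex ordering P < Q < R < S < T. The simplices of K, each written with vertices in increasing order, are:

  0-simplices (5): P, Q, R, S, T
  1-simplices (5): PR, PT, QR, QS, ST

Hence C_0 ≅ Z^5, C_1 ≅ Z^5.

The boundary map ∂_1: C_1 → C_0 maps an edge to its endpoints' difference, ∂[p,q] = q − p. For instance
  ∂QS = S − Q.
The resulting 5×5 matrix has rank 4, and its Smith normal form has invariant factors (1,1,1,1).

Reading off H_k = ker ∂_k / im ∂_{k+1}:

  H_1: rank ker ∂_1 − rank ∂_2 = (5 − 4) − 0 = 1, and there is no ∂_2, so H_1 ≅ Z.

(K is a triangulation of the circle S^1.)

H_1 ≅ Z.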